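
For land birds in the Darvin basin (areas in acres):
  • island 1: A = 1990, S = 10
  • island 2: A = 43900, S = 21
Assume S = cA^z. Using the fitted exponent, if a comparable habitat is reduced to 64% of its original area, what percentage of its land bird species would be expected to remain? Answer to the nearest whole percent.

90%

z = ln(21/10) / ln(43900/1990) = 0.7419 / 3.0938 = 0.2398
S_new/S_old = (A_new/A_old)^z = 0.64^0.2398 = exp(0.2398 × -0.4463) = 0.8985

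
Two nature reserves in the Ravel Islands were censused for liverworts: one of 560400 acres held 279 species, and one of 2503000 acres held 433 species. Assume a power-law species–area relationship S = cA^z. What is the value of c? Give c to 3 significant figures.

5.72

z = ln(S₂/S₁) / ln(A₂/A₁) = ln(433/279) / ln(2503000/560400) = 0.4395 / 1.4966 = 0.2937
c = S₁ / A₁^z = 279 / 560400^0.2937 = 279 / 48.78 = 5.72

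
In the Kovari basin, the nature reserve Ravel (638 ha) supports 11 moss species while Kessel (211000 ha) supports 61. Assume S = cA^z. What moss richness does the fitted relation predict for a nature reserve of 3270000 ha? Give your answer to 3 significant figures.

137

z = ln(61/11) / ln(211000/638) = 1.7130 / 5.8013 = 0.2953
c = 11 / 638^0.2953 = 11 / 6.733 = 1.634
S₃ = 1.634 × 3270000^0.2953 = 1.634 × 83.87 ≈ 137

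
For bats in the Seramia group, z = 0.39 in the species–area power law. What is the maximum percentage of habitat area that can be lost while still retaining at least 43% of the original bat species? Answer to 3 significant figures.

88.5%

Need (A_new/A_old)^0.39 = 0.43, so A_new/A_old = 0.43^(1/0.39) = 0.43^2.564
ln(A_new/A_old) = ln 0.43 / 0.39 = -0.8440 / 0.39 = -2.1640
A_new/A_old = e^-2.1640 ≈ 0.1149
Fraction that can be lost = 1 − 0.1149 = 0.8851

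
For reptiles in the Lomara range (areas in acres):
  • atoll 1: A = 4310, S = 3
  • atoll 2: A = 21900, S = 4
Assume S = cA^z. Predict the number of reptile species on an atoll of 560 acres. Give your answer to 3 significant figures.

2.09

z = ln(4/3) / ln(21900/4310) = 0.2877 / 1.6255 = 0.1770
c = 3 / 4310^0.1770 = 3 / 4.398 = 0.6822
S₃ = 0.6822 × 560^0.1770 = 0.6822 × 3.065 ≈ 2.091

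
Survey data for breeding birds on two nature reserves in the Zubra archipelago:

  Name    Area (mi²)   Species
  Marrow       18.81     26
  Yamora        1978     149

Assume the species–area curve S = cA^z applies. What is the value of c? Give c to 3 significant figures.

8.65

z = ln(S₂/S₁) / ln(A₂/A₁) = ln(149/26) / ln(1978/18.81) = 1.7458 / 4.6555 = 0.3750
c = S₁ / A₁^z = 26 / 18.81^0.3750 = 26 / 3.005 = 8.651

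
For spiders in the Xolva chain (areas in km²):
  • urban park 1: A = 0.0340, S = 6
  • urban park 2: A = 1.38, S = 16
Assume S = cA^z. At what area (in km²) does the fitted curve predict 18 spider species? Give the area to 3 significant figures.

2.15 km²

z = ln(16/6) / ln(1.38/0.034) = 0.9808 / 3.7035 = 0.2648
c = 6 / 0.034^0.2648 = 6 / 0.4084 = 14.69
A = (18/14.69)^(1/0.2648) ⇒ ln A = ln(1.225)/0.2648 = 0.7668
A = e^0.7668 ≈ 2.153 km²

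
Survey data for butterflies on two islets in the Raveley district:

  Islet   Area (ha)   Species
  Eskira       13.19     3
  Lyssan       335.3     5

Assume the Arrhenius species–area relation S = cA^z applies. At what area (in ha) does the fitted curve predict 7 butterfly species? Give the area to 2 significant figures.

2800 ha

z = ln(5/3) / ln(335.3/13.19) = 0.5108 / 3.2356 = 0.1579
c = 3 / 13.19^0.1579 = 3 / 1.503 = 1.996
A = (7/1.996)^(1/0.1579) ⇒ ln A = ln(3.506)/0.1579 = 7.9462
A = e^7.9462 ≈ 2825 ha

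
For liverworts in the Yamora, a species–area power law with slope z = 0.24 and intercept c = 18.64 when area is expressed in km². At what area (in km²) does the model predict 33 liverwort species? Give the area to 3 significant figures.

33 = 18.64 × A^0.24  ⇒  A^0.24 = 33/18.64 = 1.77
ln A = ln(1.77) / 0.24 = 0.5712 / 0.24 = 2.3800
A = e^2.3800 ≈ 10.8 km²

10.8 km²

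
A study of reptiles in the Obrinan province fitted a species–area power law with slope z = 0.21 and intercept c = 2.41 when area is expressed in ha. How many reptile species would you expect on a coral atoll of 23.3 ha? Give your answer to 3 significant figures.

S = 2.41 × 23.3^0.21 = 2.41 × 1.937 ≈ 4.668

4.67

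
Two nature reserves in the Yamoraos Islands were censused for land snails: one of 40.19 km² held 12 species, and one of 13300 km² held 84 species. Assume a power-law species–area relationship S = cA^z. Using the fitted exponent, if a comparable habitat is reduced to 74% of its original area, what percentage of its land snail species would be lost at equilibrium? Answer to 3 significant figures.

9.61%

z = ln(84/12) / ln(13300/40.19) = 1.9459 / 5.8019 = 0.3354
S_new/S_old = (A_new/A_old)^z = 0.74^0.3354 = exp(0.3354 × -0.3011) = 0.9039
Fraction lost = 1 − 0.9039 = 0.09606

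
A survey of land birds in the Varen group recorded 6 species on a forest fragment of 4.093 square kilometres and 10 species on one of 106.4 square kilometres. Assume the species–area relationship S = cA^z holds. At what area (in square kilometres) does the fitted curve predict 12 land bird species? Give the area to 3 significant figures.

340 square kilometres

z = ln(10/6) / ln(106.4/4.093) = 0.5108 / 3.2579 = 0.1568
c = 6 / 4.093^0.1568 = 6 / 1.247 = 4.81
A = (12/4.81)^(1/0.1568) ⇒ ln A = ln(2.495)/0.1568 = 5.8300
A = e^5.8300 ≈ 340.4 square kilometres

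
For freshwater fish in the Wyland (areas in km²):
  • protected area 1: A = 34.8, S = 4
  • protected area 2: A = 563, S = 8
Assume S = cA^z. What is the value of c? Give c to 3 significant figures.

1.65

z = ln(S₂/S₁) / ln(A₂/A₁) = ln(8/4) / ln(563/34.8) = 0.6931 / 2.7837 = 0.2490
c = S₁ / A₁^z = 4 / 34.8^0.2490 = 4 / 2.42 = 1.653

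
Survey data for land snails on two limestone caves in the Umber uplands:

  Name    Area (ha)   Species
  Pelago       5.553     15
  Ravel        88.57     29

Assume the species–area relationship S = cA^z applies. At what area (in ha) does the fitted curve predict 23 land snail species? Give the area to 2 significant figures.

33 ha

z = ln(29/15) / ln(88.57/5.553) = 0.6592 / 2.7695 = 0.2380
c = 15 / 5.553^0.2380 = 15 / 1.504 = 9.974
A = (23/9.974)^(1/0.2380) ⇒ ln A = ln(2.306)/0.2380 = 3.5100
A = e^3.5100 ≈ 33.45 ha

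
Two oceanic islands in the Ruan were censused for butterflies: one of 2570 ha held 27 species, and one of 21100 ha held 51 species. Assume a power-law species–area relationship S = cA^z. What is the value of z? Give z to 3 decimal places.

0.302

Taking logs: ln S = ln c + z ln A, so z = (ln S₂ − ln S₁)/(ln A₂ − ln A₁).
z = ln(51/27) / ln(21100/2570) = ln(1.889) / ln(8.21) = 0.6360 / 2.1054 = 0.3021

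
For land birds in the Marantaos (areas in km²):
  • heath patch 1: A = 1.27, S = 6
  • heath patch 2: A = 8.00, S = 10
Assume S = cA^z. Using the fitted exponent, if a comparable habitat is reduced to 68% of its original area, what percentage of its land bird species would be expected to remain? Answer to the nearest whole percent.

90%

z = ln(10/6) / ln(8/1.27) = 0.5108 / 1.8404 = 0.2776
S_new/S_old = (A_new/A_old)^z = 0.68^0.2776 = exp(0.2776 × -0.3857) = 0.8985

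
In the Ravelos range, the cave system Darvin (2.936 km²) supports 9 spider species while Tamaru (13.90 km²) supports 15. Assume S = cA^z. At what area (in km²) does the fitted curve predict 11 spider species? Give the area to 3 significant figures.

z = ln(15/9) / ln(13.9/2.936) = 0.5108 / 1.5548 = 0.3285
c = 9 / 2.936^0.3285 = 9 / 1.425 = 6.318
A = (11/6.318)^(1/0.3285) ⇒ ln A = ln(1.741)/0.3285 = 1.6878
A = e^1.6878 ≈ 5.408 km²

5.41 km²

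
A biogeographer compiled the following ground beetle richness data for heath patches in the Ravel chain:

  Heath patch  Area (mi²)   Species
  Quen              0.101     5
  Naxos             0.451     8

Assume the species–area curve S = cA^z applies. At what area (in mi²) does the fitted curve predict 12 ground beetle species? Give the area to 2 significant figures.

z = ln(8/5) / ln(0.451/0.101) = 0.4700 / 1.4963 = 0.3141
c = 5 / 0.101^0.3141 = 5 / 0.4867 = 10.27
A = (12/10.27)^(1/0.3141) ⇒ ln A = ln(1.168)/0.3141 = 0.4946
A = e^0.4946 ≈ 1.64 mi²

1.6 mi²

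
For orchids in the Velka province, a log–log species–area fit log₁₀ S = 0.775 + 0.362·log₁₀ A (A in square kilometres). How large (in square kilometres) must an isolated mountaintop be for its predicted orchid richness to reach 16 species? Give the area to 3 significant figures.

16 = 5.957 × A^0.362  ⇒  A^0.362 = 16/5.957 = 2.686
ln A = ln(2.686) / 0.362 = 0.9881 / 0.362 = 2.7295
A = e^2.7295 ≈ 15.33 square kilometres

15.3 square kilometres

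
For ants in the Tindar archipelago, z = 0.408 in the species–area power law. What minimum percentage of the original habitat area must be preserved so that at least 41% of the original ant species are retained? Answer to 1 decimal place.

Need (A_new/A_old)^0.408 = 0.41, so A_new/A_old = 0.41^(1/0.408) = 0.41^2.451
ln(A_new/A_old) = ln 0.41 / 0.408 = -0.8916 / 0.408 = -2.1853
A_new/A_old = e^-2.1853 ≈ 0.1124

11.2%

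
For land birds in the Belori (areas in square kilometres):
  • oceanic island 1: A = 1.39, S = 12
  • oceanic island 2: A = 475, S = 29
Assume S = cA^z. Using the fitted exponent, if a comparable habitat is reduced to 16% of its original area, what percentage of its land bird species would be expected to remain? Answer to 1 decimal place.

z = ln(29/12) / ln(475/1.39) = 0.8824 / 5.8340 = 0.1512
S_new/S_old = (A_new/A_old)^z = 0.16^0.1512 = exp(0.1512 × -1.8326) = 0.7579

75.8%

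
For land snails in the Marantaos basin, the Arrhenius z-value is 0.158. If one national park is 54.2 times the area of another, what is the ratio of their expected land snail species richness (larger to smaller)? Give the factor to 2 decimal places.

S₂/S₁ = (A₂/A₁)^z = 54.2^0.158
ln(S₂/S₁) = 0.158 × ln 54.2 = 0.158 × 3.9927 = 0.6308
S₂/S₁ = e^0.6308 ≈ 1.879

1.88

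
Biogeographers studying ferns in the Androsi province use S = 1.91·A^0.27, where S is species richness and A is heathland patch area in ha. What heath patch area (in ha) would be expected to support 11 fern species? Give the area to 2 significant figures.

11 = 1.91 × A^0.27  ⇒  A^0.27 = 11/1.91 = 5.759
ln A = ln(5.759) / 0.27 = 1.7508 / 0.27 = 6.4844
A = e^6.4844 ≈ 654.9 ha

650 ha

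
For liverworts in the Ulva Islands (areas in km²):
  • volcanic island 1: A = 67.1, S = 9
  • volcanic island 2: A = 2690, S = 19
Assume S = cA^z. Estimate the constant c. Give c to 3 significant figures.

3.84

z = ln(S₂/S₁) / ln(A₂/A₁) = ln(19/9) / ln(2690/67.1) = 0.7472 / 3.6911 = 0.2024
c = S₁ / A₁^z = 9 / 67.1^0.2024 = 9 / 2.343 = 3.841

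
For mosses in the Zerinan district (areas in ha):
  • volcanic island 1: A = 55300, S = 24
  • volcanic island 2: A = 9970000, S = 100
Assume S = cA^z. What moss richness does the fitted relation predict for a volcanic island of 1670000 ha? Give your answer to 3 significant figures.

z = ln(100/24) / ln(9970000/55300) = 1.4271 / 5.1946 = 0.2747
c = 24 / 55300^0.2747 = 24 / 20.09 = 1.195
S₃ = 1.195 × 1670000^0.2747 = 1.195 × 51.24 ≈ 61.21

61.2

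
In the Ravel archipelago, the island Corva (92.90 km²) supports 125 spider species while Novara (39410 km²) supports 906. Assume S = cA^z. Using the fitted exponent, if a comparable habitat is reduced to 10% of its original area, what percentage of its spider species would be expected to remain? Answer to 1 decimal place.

z = ln(906/125) / ln(39410/92.9) = 1.9807 / 6.0503 = 0.3274
S_new/S_old = (A_new/A_old)^z = 0.1^0.3274 = exp(0.3274 × -2.3026) = 0.4706

47.1%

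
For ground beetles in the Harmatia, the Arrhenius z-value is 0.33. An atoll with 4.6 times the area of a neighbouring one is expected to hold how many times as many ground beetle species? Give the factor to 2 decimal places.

S₂/S₁ = (A₂/A₁)^z = 4.6^0.33
ln(S₂/S₁) = 0.33 × ln 4.6 = 0.33 × 1.5261 = 0.5036
S₂/S₁ = e^0.5036 ≈ 1.655

1.65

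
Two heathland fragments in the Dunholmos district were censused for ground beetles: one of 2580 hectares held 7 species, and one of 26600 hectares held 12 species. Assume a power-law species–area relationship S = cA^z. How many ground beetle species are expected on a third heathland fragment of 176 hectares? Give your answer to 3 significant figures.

z = ln(12/7) / ln(26600/2580) = 0.5390 / 2.3331 = 0.2310
c = 7 / 2580^0.2310 = 7 / 6.14 = 1.14
S₃ = 1.14 × 176^0.2310 = 1.14 × 3.302 ≈ 3.764

3.76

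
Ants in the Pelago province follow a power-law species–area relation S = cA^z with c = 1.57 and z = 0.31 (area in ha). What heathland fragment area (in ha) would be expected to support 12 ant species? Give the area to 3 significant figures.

12 = 1.57 × A^0.31  ⇒  A^0.31 = 12/1.57 = 7.643
ln A = ln(7.643) / 0.31 = 2.0338 / 0.31 = 6.5607
A = e^6.5607 ≈ 706.8 ha

707 ha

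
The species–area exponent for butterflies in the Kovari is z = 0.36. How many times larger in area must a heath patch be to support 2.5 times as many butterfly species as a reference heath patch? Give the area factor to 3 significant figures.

12.7

(A₂/A₁)^0.36 = 2.5, so A₂/A₁ = 2.5^(1/0.36) = 2.5^2.778
ln(A₂/A₁) = ln 2.5 / 0.36 = 0.9163 / 0.36 = 2.5453
A₂/A₁ = e^2.5453 ≈ 12.75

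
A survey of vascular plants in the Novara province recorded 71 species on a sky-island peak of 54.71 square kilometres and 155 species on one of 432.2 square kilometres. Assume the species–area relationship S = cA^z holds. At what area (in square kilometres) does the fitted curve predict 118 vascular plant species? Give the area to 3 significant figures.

z = ln(155/71) / ln(432.2/54.71) = 0.7807 / 2.0668 = 0.3777
c = 71 / 54.71^0.3777 = 71 / 4.535 = 15.66
A = (118/15.66)^(1/0.3777) ⇒ ln A = ln(7.537)/0.3777 = 5.3469
A = e^5.3469 ≈ 210 square kilometres

210 square kilometres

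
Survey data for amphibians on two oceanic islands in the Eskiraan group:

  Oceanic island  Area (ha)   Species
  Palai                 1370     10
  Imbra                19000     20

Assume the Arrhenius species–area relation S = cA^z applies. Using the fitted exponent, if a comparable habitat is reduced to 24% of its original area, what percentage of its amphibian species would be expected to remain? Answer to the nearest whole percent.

z = ln(20/10) / ln(19000/1370) = 0.6931 / 2.6296 = 0.2636
S_new/S_old = (A_new/A_old)^z = 0.24^0.2636 = exp(0.2636 × -1.4271) = 0.6865

69%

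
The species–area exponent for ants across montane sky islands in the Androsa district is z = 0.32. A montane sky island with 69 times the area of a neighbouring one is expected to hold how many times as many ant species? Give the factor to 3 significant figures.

S₂/S₁ = (A₂/A₁)^z = 69^0.32
ln(S₂/S₁) = 0.32 × ln 69 = 0.32 × 4.2341 = 1.3549
S₂/S₁ = e^1.3549 ≈ 3.876

3.88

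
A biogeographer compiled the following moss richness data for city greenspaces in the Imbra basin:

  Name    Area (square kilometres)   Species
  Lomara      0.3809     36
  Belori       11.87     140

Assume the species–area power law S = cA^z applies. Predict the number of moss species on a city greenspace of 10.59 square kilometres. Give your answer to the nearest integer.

134

z = ln(140/36) / ln(11.87/0.3809) = 1.3581 / 3.4392 = 0.3949
c = 36 / 0.3809^0.3949 = 36 / 0.6831 = 52.7
S₃ = 52.7 × 10.59^0.3949 = 52.7 × 2.539 ≈ 133.8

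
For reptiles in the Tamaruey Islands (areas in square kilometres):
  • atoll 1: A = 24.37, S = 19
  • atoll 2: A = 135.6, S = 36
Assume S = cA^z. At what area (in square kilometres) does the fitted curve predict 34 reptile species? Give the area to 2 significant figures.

120 square kilometres

z = ln(36/19) / ln(135.6/24.37) = 0.6391 / 1.7164 = 0.3723
c = 19 / 24.37^0.3723 = 19 / 3.284 = 5.786
A = (34/5.786)^(1/0.3723) ⇒ ln A = ln(5.876)/0.3723 = 4.7562
A = e^4.7562 ≈ 116.3 square kilometres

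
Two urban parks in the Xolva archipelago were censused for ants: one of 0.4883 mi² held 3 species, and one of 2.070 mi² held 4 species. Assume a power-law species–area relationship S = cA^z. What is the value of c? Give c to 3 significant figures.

z = ln(S₂/S₁) / ln(A₂/A₁) = ln(4/3) / ln(2.07/0.4883) = 0.2877 / 1.4444 = 0.1992
c = S₁ / A₁^z = 3 / 0.4883^0.1992 = 3 / 0.867 = 3.46

3.46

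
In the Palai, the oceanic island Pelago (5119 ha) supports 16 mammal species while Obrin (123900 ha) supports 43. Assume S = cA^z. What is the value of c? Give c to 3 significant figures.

1.13

z = ln(S₂/S₁) / ln(A₂/A₁) = ln(43/16) / ln(123900/5119) = 0.9886 / 3.1865 = 0.3102
c = S₁ / A₁^z = 16 / 5119^0.3102 = 16 / 14.15 = 1.131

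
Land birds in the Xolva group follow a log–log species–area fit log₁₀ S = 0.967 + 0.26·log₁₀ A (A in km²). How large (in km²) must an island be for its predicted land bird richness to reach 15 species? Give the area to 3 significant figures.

6.37 km²

15 = 9.268 × A^0.26  ⇒  A^0.26 = 15/9.268 = 1.618
ln A = ln(1.618) / 0.26 = 0.4815 / 0.26 = 1.8517
A = e^1.8517 ≈ 6.371 km²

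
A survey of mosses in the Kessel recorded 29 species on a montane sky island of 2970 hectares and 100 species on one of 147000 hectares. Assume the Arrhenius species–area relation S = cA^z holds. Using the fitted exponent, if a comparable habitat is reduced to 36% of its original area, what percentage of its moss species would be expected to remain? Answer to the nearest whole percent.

z = ln(100/29) / ln(147000/2970) = 1.2379 / 3.9019 = 0.3173
S_new/S_old = (A_new/A_old)^z = 0.36^0.3173 = exp(0.3173 × -1.0217) = 0.7232

72%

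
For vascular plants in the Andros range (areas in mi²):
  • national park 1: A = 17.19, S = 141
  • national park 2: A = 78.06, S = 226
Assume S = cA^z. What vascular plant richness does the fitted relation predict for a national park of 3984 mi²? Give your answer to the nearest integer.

770

z = ln(226/141) / ln(78.06/17.19) = 0.4718 / 1.5131 = 0.3118
c = 141 / 17.19^0.3118 = 141 / 2.427 = 58.09
S₃ = 58.09 × 3984^0.3118 = 58.09 × 13.26 ≈ 770.2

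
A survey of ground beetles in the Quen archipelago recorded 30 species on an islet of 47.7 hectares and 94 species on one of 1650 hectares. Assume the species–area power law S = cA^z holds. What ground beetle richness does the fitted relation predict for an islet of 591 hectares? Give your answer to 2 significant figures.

68

z = ln(94/30) / ln(1650/47.7) = 1.1421 / 3.5436 = 0.3223
c = 30 / 47.7^0.3223 = 30 / 3.475 = 8.633
S₃ = 8.633 × 591^0.3223 = 8.633 × 7.821 ≈ 67.52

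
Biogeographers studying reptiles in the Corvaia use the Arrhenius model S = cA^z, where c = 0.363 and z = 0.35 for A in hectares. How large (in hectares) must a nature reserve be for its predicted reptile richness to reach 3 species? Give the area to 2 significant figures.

420 hectares

3 = 0.363 × A^0.35  ⇒  A^0.35 = 3/0.363 = 8.264
ln A = ln(8.264) / 0.35 = 2.1120 / 0.35 = 6.0342
A = e^6.0342 ≈ 417.5 hectares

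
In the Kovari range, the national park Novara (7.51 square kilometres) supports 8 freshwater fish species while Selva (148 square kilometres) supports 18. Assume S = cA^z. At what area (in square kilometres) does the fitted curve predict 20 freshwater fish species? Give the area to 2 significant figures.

z = ln(18/8) / ln(148/7.51) = 0.8109 / 2.9810 = 0.2720
c = 8 / 7.51^0.2720 = 8 / 1.731 = 4.623
A = (20/4.623)^(1/0.2720) ⇒ ln A = ln(4.327)/0.2720 = 5.3845
A = e^5.3845 ≈ 218 square kilometres

220 square kilometres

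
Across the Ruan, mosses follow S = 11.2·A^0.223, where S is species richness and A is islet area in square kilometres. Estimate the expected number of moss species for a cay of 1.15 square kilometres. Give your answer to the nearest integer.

12

S = 11.2 × 1.15^0.223 = 11.2 × 1.032 ≈ 11.55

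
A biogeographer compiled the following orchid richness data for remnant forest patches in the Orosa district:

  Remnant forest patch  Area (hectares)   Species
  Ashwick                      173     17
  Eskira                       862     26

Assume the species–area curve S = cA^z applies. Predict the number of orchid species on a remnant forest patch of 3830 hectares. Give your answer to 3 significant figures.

z = ln(26/17) / ln(862/173) = 0.4249 / 1.6060 = 0.2646
c = 17 / 173^0.2646 = 17 / 3.909 = 4.348
S₃ = 4.348 × 3830^0.2646 = 4.348 × 8.871 ≈ 38.58

38.6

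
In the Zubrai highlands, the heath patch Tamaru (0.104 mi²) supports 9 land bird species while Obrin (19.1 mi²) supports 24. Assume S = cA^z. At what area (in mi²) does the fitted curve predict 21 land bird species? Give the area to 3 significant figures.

9.39 mi²

z = ln(24/9) / ln(19.1/0.104) = 0.9808 / 5.2131 = 0.1881
c = 9 / 0.104^0.1881 = 9 / 0.6532 = 13.78
A = (21/13.78)^(1/0.1881) ⇒ ln A = ln(1.524)/0.1881 = 2.2400
A = e^2.2400 ≈ 9.393 mi²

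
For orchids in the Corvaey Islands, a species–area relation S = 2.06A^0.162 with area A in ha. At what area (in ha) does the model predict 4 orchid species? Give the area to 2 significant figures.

4 = 2.06 × A^0.162  ⇒  A^0.162 = 4/2.06 = 1.942
ln A = ln(1.942) / 0.162 = 0.6636 / 0.162 = 4.0962
A = e^4.0962 ≈ 60.11 ha

60 ha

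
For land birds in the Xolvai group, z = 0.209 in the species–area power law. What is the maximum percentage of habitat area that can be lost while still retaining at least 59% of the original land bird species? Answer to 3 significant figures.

92.0%

Need (A_new/A_old)^0.209 = 0.59, so A_new/A_old = 0.59^(1/0.209) = 0.59^4.785
ln(A_new/A_old) = ln 0.59 / 0.209 = -0.5276 / 0.209 = -2.5246
A_new/A_old = e^-2.5246 ≈ 0.08009
Fraction that can be lost = 1 − 0.08009 = 0.9199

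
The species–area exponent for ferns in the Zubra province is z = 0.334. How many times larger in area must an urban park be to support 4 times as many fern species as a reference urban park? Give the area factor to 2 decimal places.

(A₂/A₁)^0.334 = 4, so A₂/A₁ = 4^(1/0.334) = 4^2.994
ln(A₂/A₁) = ln 4 / 0.334 = 1.3863 / 0.334 = 4.1506
A₂/A₁ = e^4.1506 ≈ 63.47

63.47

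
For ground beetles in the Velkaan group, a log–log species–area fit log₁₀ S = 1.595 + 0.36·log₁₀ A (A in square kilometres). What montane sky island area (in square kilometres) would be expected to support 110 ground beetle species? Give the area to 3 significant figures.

17.4 square kilometres

110 = 39.36 × A^0.36  ⇒  A^0.36 = 110/39.36 = 2.795
ln A = ln(2.795) / 0.36 = 1.0279 / 0.36 = 2.8552
A = e^2.8552 ≈ 17.38 square kilometres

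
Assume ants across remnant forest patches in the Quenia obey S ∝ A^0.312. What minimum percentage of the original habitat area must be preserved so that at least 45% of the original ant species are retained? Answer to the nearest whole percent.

8%

Need (A_new/A_old)^0.312 = 0.45, so A_new/A_old = 0.45^(1/0.312) = 0.45^3.205
ln(A_new/A_old) = ln 0.45 / 0.312 = -0.7985 / 0.312 = -2.5593
A_new/A_old = e^-2.5593 ≈ 0.07736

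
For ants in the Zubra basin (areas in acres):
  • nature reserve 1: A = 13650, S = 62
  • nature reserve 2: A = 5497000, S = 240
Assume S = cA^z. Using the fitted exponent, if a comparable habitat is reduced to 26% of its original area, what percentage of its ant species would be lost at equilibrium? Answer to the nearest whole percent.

z = ln(240/62) / ln(5497000/13650) = 1.3535 / 5.9982 = 0.2257
S_new/S_old = (A_new/A_old)^z = 0.26^0.2257 = exp(0.2257 × -1.3471) = 0.7379
Fraction lost = 1 − 0.7379 = 0.2621

26%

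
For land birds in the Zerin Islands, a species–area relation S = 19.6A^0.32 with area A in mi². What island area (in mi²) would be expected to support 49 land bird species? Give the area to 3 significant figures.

17.5 mi²

49 = 19.6 × A^0.32  ⇒  A^0.32 = 49/19.6 = 2.5
ln A = ln(2.5) / 0.32 = 0.9163 / 0.32 = 2.8634
A = e^2.8634 ≈ 17.52 mi²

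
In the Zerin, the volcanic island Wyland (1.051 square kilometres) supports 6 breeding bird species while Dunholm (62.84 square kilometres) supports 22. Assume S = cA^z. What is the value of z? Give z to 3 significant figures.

Taking logs: ln S = ln c + z ln A, so z = (ln S₂ − ln S₁)/(ln A₂ − ln A₁).
z = ln(22/6) / ln(62.84/1.051) = ln(3.667) / ln(59.79) = 1.2993 / 4.0908 = 0.3176

0.318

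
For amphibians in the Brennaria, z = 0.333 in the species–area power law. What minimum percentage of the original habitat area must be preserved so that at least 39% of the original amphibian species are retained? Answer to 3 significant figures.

Need (A_new/A_old)^0.333 = 0.39, so A_new/A_old = 0.39^(1/0.333) = 0.39^3.003
ln(A_new/A_old) = ln 0.39 / 0.333 = -0.9416 / 0.333 = -2.8277
A_new/A_old = e^-2.8277 ≈ 0.05915

5.92%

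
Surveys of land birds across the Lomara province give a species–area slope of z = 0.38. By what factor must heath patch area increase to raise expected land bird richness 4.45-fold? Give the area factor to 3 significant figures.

50.8

(A₂/A₁)^0.38 = 4.45, so A₂/A₁ = 4.45^(1/0.38) = 4.45^2.632
ln(A₂/A₁) = ln 4.45 / 0.38 = 1.4929 / 0.38 = 3.9287
A₂/A₁ = e^3.9287 ≈ 50.84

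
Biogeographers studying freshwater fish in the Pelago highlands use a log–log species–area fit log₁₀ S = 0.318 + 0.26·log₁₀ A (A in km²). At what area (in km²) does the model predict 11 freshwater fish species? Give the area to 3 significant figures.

11 = 2.08 × A^0.26  ⇒  A^0.26 = 11/2.08 = 5.289
ln A = ln(5.289) / 0.26 = 1.6657 / 0.26 = 6.4064
A = e^6.4064 ≈ 605.7 km²

606 km²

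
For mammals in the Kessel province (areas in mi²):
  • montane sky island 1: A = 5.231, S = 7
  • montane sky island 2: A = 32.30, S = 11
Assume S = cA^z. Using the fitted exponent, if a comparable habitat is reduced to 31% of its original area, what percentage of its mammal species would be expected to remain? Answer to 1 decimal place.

z = ln(11/7) / ln(32.3/5.231) = 0.4520 / 1.8205 = 0.2483
S_new/S_old = (A_new/A_old)^z = 0.31^0.2483 = exp(0.2483 × -1.1712) = 0.7477

74.8%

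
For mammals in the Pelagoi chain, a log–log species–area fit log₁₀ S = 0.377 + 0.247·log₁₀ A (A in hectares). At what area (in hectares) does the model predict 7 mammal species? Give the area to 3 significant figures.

78.5 hectares

7 = 2.382 × A^0.247  ⇒  A^0.247 = 7/2.382 = 2.938
ln A = ln(2.938) / 0.247 = 1.0778 / 0.247 = 4.3637
A = e^4.3637 ≈ 78.55 hectares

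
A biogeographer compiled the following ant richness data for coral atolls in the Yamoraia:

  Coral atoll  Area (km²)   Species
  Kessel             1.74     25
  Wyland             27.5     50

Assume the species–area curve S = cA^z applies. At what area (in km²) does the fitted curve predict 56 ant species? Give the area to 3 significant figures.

z = ln(50/25) / ln(27.5/1.74) = 0.6931 / 2.7603 = 0.2511
c = 25 / 1.74^0.2511 = 25 / 1.149 = 21.75
A = (56/21.75)^(1/0.2511) ⇒ ln A = ln(2.574)/0.2511 = 3.7655
A = e^3.7655 ≈ 43.18 km²

43.2 km²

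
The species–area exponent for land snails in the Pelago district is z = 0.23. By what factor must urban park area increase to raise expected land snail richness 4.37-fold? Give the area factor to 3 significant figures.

609

(A₂/A₁)^0.23 = 4.37, so A₂/A₁ = 4.37^(1/0.23) = 4.37^4.348
ln(A₂/A₁) = ln 4.37 / 0.23 = 1.4748 / 0.23 = 6.4120
A₂/A₁ = e^6.4120 ≈ 609.1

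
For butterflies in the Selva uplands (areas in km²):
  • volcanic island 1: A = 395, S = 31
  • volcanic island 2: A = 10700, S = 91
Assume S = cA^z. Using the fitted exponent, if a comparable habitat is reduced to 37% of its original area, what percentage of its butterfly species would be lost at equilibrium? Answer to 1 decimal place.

z = ln(91/31) / ln(10700/395) = 1.0769 / 3.2991 = 0.3264
S_new/S_old = (A_new/A_old)^z = 0.37^0.3264 = exp(0.3264 × -0.9943) = 0.7229
Fraction lost = 1 − 0.7229 = 0.2771

27.7%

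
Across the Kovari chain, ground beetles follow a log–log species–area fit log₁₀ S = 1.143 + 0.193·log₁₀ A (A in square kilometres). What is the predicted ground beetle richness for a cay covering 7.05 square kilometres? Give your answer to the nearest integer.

20 species

S = 13.9 × 7.05^0.193
ln S = ln 13.9 + 0.193 × ln 7.05 = 2.6319 + 0.193 × 1.9530 = 3.0088
S = e^3.0088 ≈ 20.26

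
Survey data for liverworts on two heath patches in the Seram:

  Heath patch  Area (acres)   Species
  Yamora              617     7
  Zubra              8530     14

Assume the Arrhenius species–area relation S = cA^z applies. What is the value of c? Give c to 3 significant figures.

z = ln(S₂/S₁) / ln(A₂/A₁) = ln(14/7) / ln(8530/617) = 0.6931 / 2.6265 = 0.2639
c = S₁ / A₁^z = 7 / 617^0.2639 = 7 / 5.45 = 1.284

1.28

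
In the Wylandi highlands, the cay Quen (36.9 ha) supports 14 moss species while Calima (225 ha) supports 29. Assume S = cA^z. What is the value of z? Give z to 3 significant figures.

0.403

Taking logs: ln S = ln c + z ln A, so z = (ln S₂ − ln S₁)/(ln A₂ − ln A₁).
z = ln(29/14) / ln(225/36.9) = ln(2.071) / ln(6.098) = 0.7282 / 1.8079 = 0.4028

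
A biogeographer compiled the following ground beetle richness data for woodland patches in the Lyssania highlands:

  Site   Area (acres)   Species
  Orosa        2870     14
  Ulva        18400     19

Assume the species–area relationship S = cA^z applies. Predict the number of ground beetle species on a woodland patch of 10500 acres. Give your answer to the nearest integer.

z = ln(19/14) / ln(18400/2870) = 0.3054 / 1.8580 = 0.1644
c = 14 / 2870^0.1644 = 14 / 3.701 = 3.783
S₃ = 3.783 × 10500^0.1644 = 3.783 × 4.58 ≈ 17.33

17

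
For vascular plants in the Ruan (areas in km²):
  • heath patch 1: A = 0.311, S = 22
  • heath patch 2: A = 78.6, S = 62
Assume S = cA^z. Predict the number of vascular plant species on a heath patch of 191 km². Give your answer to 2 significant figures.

73

z = ln(62/22) / ln(78.6/0.311) = 1.0361 / 5.5323 = 0.1873
c = 22 / 0.311^0.1873 = 22 / 0.8035 = 27.38
S₃ = 27.38 × 191^0.1873 = 27.38 × 2.674 ≈ 73.22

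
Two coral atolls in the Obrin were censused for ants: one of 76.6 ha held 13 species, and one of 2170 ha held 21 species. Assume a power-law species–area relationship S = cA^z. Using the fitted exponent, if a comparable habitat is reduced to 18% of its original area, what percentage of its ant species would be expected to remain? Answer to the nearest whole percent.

z = ln(21/13) / ln(2170/76.6) = 0.4796 / 3.3439 = 0.1434
S_new/S_old = (A_new/A_old)^z = 0.18^0.1434 = exp(0.1434 × -1.7148) = 0.782

78%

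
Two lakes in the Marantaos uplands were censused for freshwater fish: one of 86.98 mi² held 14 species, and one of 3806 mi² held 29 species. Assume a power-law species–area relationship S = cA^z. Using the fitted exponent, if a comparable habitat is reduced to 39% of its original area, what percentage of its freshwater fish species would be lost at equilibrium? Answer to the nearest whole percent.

z = ln(29/14) / ln(3806/86.98) = 0.7282 / 3.7787 = 0.1927
S_new/S_old = (A_new/A_old)^z = 0.39^0.1927 = exp(0.1927 × -0.9416) = 0.834
Fraction lost = 1 − 0.834 = 0.166

17%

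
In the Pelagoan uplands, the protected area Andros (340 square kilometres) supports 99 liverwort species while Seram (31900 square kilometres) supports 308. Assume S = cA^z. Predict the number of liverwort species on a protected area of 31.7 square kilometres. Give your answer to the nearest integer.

z = ln(308/99) / ln(31900/340) = 1.1350 / 4.5414 = 0.2499
c = 99 / 340^0.2499 = 99 / 4.292 = 23.07
S₃ = 23.07 × 31.7^0.2499 = 23.07 × 2.372 ≈ 54.72

55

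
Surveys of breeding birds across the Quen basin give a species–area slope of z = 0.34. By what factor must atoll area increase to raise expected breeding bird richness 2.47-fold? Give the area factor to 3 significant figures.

14.3

(A₂/A₁)^0.34 = 2.47, so A₂/A₁ = 2.47^(1/0.34) = 2.47^2.941
ln(A₂/A₁) = ln 2.47 / 0.34 = 0.9042 / 0.34 = 2.6595
A₂/A₁ = e^2.6595 ≈ 14.29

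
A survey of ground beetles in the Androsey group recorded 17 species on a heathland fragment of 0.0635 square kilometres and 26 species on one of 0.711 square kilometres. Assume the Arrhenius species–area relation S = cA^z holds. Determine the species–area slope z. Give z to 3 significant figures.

0.176

Taking logs: ln S = ln c + z ln A, so z = (ln S₂ − ln S₁)/(ln A₂ − ln A₁).
z = ln(26/17) / ln(0.711/0.0635) = ln(1.529) / ln(11.2) = 0.4249 / 2.4156 = 0.1759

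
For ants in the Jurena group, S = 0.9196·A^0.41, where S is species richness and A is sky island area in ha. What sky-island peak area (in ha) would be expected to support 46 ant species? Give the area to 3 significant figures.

46 = 0.9196 × A^0.41  ⇒  A^0.41 = 46/0.9196 = 50.02
ln A = ln(50.02) / 0.41 = 3.9125 / 0.41 = 9.5426
A = e^9.5426 ≈ 13941 ha

13900 ha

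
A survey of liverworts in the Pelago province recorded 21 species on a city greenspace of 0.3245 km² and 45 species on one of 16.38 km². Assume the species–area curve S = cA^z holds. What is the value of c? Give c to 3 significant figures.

z = ln(S₂/S₁) / ln(A₂/A₁) = ln(45/21) / ln(16.38/0.3245) = 0.7621 / 3.9215 = 0.1943
c = S₁ / A₁^z = 21 / 0.3245^0.1943 = 21 / 0.8035 = 26.13

26.1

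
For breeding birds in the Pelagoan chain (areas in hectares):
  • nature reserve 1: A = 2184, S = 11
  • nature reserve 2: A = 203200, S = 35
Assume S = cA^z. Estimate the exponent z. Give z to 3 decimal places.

0.255

Taking logs: ln S = ln c + z ln A, so z = (ln S₂ − ln S₁)/(ln A₂ − ln A₁).
z = ln(35/11) / ln(203200/2184) = ln(3.182) / ln(93.04) = 1.1575 / 4.5330 = 0.2553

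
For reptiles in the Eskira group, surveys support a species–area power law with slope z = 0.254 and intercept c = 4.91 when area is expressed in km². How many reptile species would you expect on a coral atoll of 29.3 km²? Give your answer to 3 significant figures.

11.6

S = 4.91 × 29.3^0.254 = 4.91 × 2.358 ≈ 11.58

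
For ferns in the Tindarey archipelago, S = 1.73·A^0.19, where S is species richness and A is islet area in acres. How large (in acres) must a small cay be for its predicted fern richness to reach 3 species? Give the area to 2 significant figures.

18 acres

3 = 1.73 × A^0.19  ⇒  A^0.19 = 3/1.73 = 1.734
ln A = ln(1.734) / 0.19 = 0.5505 / 0.19 = 2.8973
A = e^2.8973 ≈ 18.13 acres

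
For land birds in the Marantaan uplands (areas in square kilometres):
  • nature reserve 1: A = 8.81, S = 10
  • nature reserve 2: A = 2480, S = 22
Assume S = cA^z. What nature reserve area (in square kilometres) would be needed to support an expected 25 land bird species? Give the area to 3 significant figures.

z = ln(22/10) / ln(2480/8.81) = 0.7885 / 5.6401 = 0.1398
c = 10 / 8.81^0.1398 = 10 / 1.356 = 7.377
A = (25/7.377)^(1/0.1398) ⇒ ln A = ln(3.389)/0.1398 = 8.7305
A = e^8.7305 ≈ 6189 square kilometres

6190 square kilometres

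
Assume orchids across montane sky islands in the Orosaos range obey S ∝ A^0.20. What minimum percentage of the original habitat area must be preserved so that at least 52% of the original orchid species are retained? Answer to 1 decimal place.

Need (A_new/A_old)^0.2 = 0.52, so A_new/A_old = 0.52^(1/0.2) = 0.52^5
ln(A_new/A_old) = ln 0.52 / 0.2 = -0.6539 / 0.2 = -3.2696
A_new/A_old = e^-3.2696 ≈ 0.03802

3.8%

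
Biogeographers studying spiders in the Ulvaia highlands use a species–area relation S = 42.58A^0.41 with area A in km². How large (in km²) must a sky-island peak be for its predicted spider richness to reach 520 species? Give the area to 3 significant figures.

520 = 42.58 × A^0.41  ⇒  A^0.41 = 520/42.58 = 12.21
ln A = ln(12.21) / 0.41 = 2.5024 / 0.41 = 6.1035
A = e^6.1035 ≈ 447.4 km²

447 km²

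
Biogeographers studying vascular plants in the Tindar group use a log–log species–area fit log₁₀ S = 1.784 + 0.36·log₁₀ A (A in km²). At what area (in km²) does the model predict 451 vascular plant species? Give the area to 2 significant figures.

260 km²

451 = 60.81 × A^0.36  ⇒  A^0.36 = 451/60.81 = 7.416
ln A = ln(7.416) / 0.36 = 2.0037 / 0.36 = 5.5657
A = e^5.5657 ≈ 261.3 km²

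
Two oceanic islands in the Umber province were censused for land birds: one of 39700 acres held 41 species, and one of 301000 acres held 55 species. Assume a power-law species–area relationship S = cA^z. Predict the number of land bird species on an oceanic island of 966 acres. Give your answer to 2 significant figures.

24

z = ln(55/41) / ln(301000/39700) = 0.2938 / 2.0258 = 0.1450
c = 41 / 39700^0.1450 = 41 / 4.644 = 8.829
S₃ = 8.829 × 966^0.1450 = 8.829 × 2.709 ≈ 23.92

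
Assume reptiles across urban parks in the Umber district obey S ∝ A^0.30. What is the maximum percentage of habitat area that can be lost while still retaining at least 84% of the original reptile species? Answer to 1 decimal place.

44.1%

Need (A_new/A_old)^0.3 = 0.84, so A_new/A_old = 0.84^(1/0.3) = 0.84^3.333
ln(A_new/A_old) = ln 0.84 / 0.3 = -0.1744 / 0.3 = -0.5812
A_new/A_old = e^-0.5812 ≈ 0.5592
Fraction that can be lost = 1 − 0.5592 = 0.4408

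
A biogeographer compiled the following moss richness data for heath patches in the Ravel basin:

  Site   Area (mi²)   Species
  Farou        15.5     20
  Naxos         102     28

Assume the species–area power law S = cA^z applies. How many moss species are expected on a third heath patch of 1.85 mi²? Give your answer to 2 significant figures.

z = ln(28/20) / ln(102/15.5) = 0.3365 / 1.8841 = 0.1786
c = 20 / 15.5^0.1786 = 20 / 1.631 = 12.26
S₃ = 12.26 × 1.85^0.1786 = 12.26 × 1.116 ≈ 13.68

14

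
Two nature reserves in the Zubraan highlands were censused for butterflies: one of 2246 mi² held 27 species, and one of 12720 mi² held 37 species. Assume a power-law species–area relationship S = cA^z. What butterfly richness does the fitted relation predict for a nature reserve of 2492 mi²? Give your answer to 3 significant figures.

27.5

z = ln(37/27) / ln(12720/2246) = 0.3151 / 1.7340 = 0.1817
c = 27 / 2246^0.1817 = 27 / 4.064 = 6.643
S₃ = 6.643 × 2492^0.1817 = 6.643 × 4.142 ≈ 27.51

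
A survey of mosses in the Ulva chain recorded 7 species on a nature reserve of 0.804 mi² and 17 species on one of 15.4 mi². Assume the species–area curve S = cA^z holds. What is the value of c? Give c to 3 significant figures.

7.47

z = ln(S₂/S₁) / ln(A₂/A₁) = ln(17/7) / ln(15.4/0.804) = 0.8873 / 2.9525 = 0.3005
c = S₁ / A₁^z = 7 / 0.804^0.3005 = 7 / 0.9365 = 7.474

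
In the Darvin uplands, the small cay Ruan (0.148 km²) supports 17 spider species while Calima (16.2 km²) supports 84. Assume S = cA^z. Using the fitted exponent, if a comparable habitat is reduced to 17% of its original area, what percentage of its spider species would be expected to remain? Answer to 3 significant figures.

54.7%

z = ln(84/17) / ln(16.2/0.148) = 1.5976 / 4.6956 = 0.3402
S_new/S_old = (A_new/A_old)^z = 0.17^0.3402 = exp(0.3402 × -1.7720) = 0.5472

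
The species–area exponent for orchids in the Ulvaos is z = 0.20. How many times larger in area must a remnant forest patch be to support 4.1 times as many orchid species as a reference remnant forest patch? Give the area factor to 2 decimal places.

1158.56

(A₂/A₁)^0.2 = 4.1, so A₂/A₁ = 4.1^(1/0.2) = 4.1^5
ln(A₂/A₁) = ln 4.1 / 0.2 = 1.4110 / 0.2 = 7.0549
A₂/A₁ = e^7.0549 ≈ 1159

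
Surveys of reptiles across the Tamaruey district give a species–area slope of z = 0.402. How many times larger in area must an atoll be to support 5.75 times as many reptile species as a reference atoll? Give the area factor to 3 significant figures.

77.6

(A₂/A₁)^0.402 = 5.75, so A₂/A₁ = 5.75^(1/0.402) = 5.75^2.488
ln(A₂/A₁) = ln 5.75 / 0.402 = 1.7492 / 0.402 = 4.3512
A₂/A₁ = e^4.3512 ≈ 77.57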